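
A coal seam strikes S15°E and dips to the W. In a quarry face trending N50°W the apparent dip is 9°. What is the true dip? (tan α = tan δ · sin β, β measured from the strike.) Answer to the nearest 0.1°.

15.4°

The section is 35° from the strike.
tan δ = tan α / sin β = tan 9° / sin 35° = 0.1584 / 0.5736 = 0.2761
δ = arctan(0.2761) = 15.44°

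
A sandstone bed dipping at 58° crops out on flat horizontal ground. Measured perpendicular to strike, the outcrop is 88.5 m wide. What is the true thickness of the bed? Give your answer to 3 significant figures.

75.1 m

True thickness t = w · sin(dip) = 88.5 × sin 58°
t = 88.5 × 0.8480 = 75.052 m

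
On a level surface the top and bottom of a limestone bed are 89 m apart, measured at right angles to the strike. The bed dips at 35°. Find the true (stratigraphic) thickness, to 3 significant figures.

True thickness t = w · sin(dip) = 89 × sin 35°
t = 89 × 0.5736 = 51.048 m

51.0 m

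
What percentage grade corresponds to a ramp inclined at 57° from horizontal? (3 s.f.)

grade % = 100 × tan 57° = 100 × 1.5399

154%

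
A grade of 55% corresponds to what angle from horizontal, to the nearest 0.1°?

tan θ = 55/100 = 0.5500
θ = arctan(0.5500) = 28.81°

28.8°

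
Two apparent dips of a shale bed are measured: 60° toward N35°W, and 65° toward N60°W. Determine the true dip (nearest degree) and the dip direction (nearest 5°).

true dip 66°, dip direction 285°

The two traces are lines in the plane: v₁ = (sin 325°·cos 60°, cos 325°·cos 60°, −sin 60°), v₂ = (sin 300°·cos 65°, cos 300°·cos 65°, −sin 65°).
n = v₁ × v₂ = (-0.188, 0.057, 0.089) (taken with n_z > 0).
tan δ = √(n_x²+n_y²)/n_z = 0.197/0.089, so δ = 65.6°.
Dip direction = azimuth of (n_x, n_y) = atan2(-0.188, 0.057) = 287°.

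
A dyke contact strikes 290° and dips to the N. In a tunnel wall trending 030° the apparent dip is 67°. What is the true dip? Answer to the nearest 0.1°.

67.3°

The section is 80° from the strike.
tan(true dip) = tan 67° / sin 80° = 2.3922
δ = arctan(2.3922) = 67.31°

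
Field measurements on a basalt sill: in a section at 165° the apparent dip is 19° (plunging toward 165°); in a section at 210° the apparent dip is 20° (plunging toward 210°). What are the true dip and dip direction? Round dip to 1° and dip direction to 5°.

true dip 21°, dip direction 190°

The two traces are lines in the plane: v₁ = (sin 165°·cos 19°, cos 165°·cos 19°, −sin 19°), v₂ = (sin 210°·cos 20°, cos 210°·cos 20°, −sin 20°).
Cross product v₁ × v₂ gives the pole to the plane: n ∝ (-0.047, -0.237, 0.628).
Dip δ = arctan(|n_h|/n_z) = arctan(0.241/0.628) = 21.0°.
Dip direction = atan2(-0.047, -0.237) = 191° (azimuth of n's horizontal projection).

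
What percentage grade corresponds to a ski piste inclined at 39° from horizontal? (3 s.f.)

grade % = 100 × tan 39° = 100 × 0.8098

81.0%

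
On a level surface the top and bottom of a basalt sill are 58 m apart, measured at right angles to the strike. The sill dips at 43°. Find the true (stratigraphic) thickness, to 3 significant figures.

True thickness t = w · sin(dip) = 58 × sin 43°
t = 58 × 0.6820 = 39.556 m

39.6 m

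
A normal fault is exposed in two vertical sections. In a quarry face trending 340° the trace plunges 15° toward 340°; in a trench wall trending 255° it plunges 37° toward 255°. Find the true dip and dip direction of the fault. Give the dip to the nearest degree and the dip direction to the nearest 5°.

true dip 38°, dip direction 270°

The two traces are lines in the plane: v₁ = (sin 340°·cos 15°, cos 340°·cos 15°, −sin 15°), v₂ = (sin 255°·cos 37°, cos 255°·cos 37°, −sin 37°).
The plane normal is n = v₁ × v₂ ∝ (-0.600, 0.001, 0.768).
tan δ = √(n_x²+n_y²)/n_z = 0.600/0.768, so δ = 38.0°.
Dip direction = atan2(-0.600, 0.001) = 270° (azimuth of n's horizontal projection).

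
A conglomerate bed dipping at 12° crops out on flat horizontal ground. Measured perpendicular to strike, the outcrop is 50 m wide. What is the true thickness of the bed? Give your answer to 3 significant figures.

True thickness t = w · sin(dip) = 50 × sin 12°
t = 50 × 0.2079 = 10.396 m

10.4 m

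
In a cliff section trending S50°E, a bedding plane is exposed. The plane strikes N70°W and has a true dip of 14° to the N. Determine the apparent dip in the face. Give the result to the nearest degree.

5°

The section lies 20° from the strike.
tan(apparent dip) = tan 14° · sin 20° = 0.0853
α = arctan(0.0853) = 4.87°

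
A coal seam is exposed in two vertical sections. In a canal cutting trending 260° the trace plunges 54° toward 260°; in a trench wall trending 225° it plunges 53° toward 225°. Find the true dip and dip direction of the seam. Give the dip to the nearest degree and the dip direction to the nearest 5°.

true dip 55°, dip direction 245°

Represent each trace as a vector plunging at its apparent dip toward its trend (east-north-up frame): v₁ = (-0.579, -0.102, -0.809), v₂ = (-0.426, -0.426, -0.799).
The plane normal is n = v₁ × v₂ ∝ (-0.263, -0.118, 0.203).
True dip = arccos(n_z / |n|) = arccos(0.5759) = 54.8°.
Dip direction = azimuth of (n_x, n_y) = atan2(-0.263, -0.118) = 246°.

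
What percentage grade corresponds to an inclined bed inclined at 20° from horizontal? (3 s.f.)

grade % = 100 × tan 20° = 100 × 0.3640

36.4%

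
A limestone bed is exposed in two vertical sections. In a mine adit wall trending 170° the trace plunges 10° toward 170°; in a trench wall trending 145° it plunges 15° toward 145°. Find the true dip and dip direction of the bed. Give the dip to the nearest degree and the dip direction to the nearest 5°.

true dip 17°, dip direction 115°

Each apparent-dip line lies in the plane. As unit vectors (x east, y north, z up), v₁ plunges 10°→170° and v₂ plunges 15°→145°.
Cross product v₁ × v₂ gives the pole to the plane: n ∝ (0.114, -0.052, 0.402).
True dip = arccos(n_z / |n|) = arccos(0.9550) = 17.3°.
The horizontal component of n points toward azimuth atan2(n_x, n_y) = 115°, the dip direction.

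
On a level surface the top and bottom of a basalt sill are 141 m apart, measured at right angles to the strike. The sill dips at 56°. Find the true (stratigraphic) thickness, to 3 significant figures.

True thickness t = w · sin(dip) = 141 × sin 56°
t = 141 × 0.8290 = 116.894 m

117 m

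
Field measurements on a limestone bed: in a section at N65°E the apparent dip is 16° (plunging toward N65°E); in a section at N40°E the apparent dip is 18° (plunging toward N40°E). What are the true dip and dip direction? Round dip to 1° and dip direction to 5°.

true dip 18°, dip direction 035°

Represent each trace as a vector plunging at its apparent dip toward its trend (east-north-up frame): v₁ = (0.871, 0.406, -0.276), v₂ = (0.611, 0.729, -0.309).
n = v₁ × v₂ = (0.075, 0.101, 0.386) (taken with n_z > 0).
Dip δ = arctan(|n_h|/n_z) = arctan(0.126/0.386) = 18.0°.
Dip direction = atan2(0.075, 0.101) = 37° (azimuth of n's horizontal projection).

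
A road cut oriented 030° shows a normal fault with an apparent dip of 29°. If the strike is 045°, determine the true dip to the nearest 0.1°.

β = acute angle between strike 045° and section 030° = 15°.
tan δ = tan α / sin β = tan 29° / sin 15° = 0.5543 / 0.2588 = 2.1417
δ = arctan(2.1417) = 64.97°

65.0°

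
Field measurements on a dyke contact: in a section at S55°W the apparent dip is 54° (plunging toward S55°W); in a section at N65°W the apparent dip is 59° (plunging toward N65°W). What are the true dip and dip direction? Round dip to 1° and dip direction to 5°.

true dip 61°, dip direction 275°

Represent each trace as a vector plunging at its apparent dip toward its trend (east-north-up frame): v₁ = (-0.481, -0.337, -0.809), v₂ = (-0.467, 0.218, -0.857).
Cross product v₁ × v₂ gives the pole to the plane: n ∝ (-0.465, 0.035, 0.262).
Dip δ = arctan(|n_h|/n_z) = arctan(0.466/0.262) = 60.7°.
The horizontal component of n points toward azimuth atan2(n_x, n_y) = 274°, the dip direction.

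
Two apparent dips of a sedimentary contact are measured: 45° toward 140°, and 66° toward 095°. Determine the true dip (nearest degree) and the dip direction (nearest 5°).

true dip 67°, dip direction 075°

Represent each trace as a vector plunging at its apparent dip toward its trend (east-north-up frame): v₁ = (0.455, -0.542, -0.707), v₂ = (0.405, -0.035, -0.914).
Cross product v₁ × v₂ gives the pole to the plane: n ∝ (0.470, 0.129, 0.203).
tan δ = √(n_x²+n_y²)/n_z = 0.487/0.203, so δ = 67.3°.
The horizontal component of n points toward azimuth atan2(n_x, n_y) = 75°, the dip direction.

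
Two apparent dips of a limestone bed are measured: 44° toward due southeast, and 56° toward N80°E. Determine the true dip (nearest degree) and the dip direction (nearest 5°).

true dip 56°, dip direction 085°

The two traces are lines in the plane: v₁ = (sin 135°·cos 44°, cos 135°·cos 44°, −sin 44°), v₂ = (sin 80°·cos 56°, cos 80°·cos 56°, −sin 56°).
n = v₁ × v₂ = (0.489, 0.039, 0.330) (taken with n_z > 0).
True dip = arccos(n_z / |n|) = arccos(0.5575) = 56.1°.
Dip direction = azimuth of (n_x, n_y) = atan2(0.489, 0.039) = 85°.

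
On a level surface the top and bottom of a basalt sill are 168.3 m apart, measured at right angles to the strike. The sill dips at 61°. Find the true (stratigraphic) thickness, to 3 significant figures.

147 m

True thickness t = w · sin(dip) = 168.3 × sin 61°
t = 168.3 × 0.8746 = 147.198 m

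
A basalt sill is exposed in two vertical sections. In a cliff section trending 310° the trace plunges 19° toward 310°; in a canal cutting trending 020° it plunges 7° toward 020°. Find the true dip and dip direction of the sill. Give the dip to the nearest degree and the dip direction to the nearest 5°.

true dip 19°, dip direction 310°

Represent each trace as a vector plunging at its apparent dip toward its trend (east-north-up frame): v₁ = (-0.724, 0.608, -0.326), v₂ = (0.339, 0.933, -0.122).
n = v₁ × v₂ = (-0.230, 0.199, 0.882) (taken with n_z > 0).
tan δ = √(n_x²+n_y²)/n_z = 0.304/0.882, so δ = 19.0°.
Dip direction = atan2(-0.230, 0.199) = 311° (azimuth of n's horizontal projection).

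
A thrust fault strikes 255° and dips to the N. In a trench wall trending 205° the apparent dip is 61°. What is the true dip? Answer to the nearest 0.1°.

β = acute angle between strike 255° and section 205° = 50°.
tan δ = tan α / sin β = tan 61° / sin 50° = 1.8040 / 0.7660 = 2.3550
true dip = arctan 2.3550 = 66.99°

67.0°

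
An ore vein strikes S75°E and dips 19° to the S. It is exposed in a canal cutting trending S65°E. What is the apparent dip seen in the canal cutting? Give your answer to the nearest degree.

3°

The section lies 10° from the strike.
tan α = tan 19° × sin 10° = 0.3443 × 0.1736 = 0.0598
apparent dip = arctan 0.0598 = 3.42°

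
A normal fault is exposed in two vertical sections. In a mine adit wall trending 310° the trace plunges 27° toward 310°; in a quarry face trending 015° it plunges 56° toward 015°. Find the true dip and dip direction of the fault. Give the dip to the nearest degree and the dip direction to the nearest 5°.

The two traces are lines in the plane: v₁ = (sin 310°·cos 27°, cos 310°·cos 27°, −sin 27°), v₂ = (sin 15°·cos 56°, cos 15°·cos 56°, −sin 56°).
n = v₁ × v₂ = (0.230, 0.632, 0.452) (taken with n_z > 0).
Dip δ = arctan(|n_h|/n_z) = arctan(0.672/0.452) = 56.1°.
The horizontal component of n points toward azimuth atan2(n_x, n_y) = 20°, the dip direction.

true dip 56°, dip direction 020°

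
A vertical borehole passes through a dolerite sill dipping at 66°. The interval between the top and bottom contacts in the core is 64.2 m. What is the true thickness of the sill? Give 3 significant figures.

True thickness t = h · cos(dip) = 64.2 × cos 66°
t = 64.2 × 0.4067 = 26.112 m

26.1 m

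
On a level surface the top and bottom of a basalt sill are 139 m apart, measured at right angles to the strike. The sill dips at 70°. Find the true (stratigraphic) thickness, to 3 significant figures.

True thickness t = w · sin(dip) = 139 × sin 70°
t = 139 × 0.9397 = 130.617 m

131 m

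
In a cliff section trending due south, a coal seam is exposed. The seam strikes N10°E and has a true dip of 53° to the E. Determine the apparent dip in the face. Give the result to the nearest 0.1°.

13.0°

The strike is N10°E and the section trends due south; the acute angle between them is β = 10°.
tan α = tan 53° × sin 10° = 1.3270 × 0.1736 = 0.2304
apparent dip = arctan 0.2304 = 12.98°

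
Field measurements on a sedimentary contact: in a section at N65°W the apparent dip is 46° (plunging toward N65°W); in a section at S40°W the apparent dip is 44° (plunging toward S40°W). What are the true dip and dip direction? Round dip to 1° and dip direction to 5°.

Each apparent-dip line lies in the plane. As unit vectors (x east, y north, z up), v₁ plunges 46°→N65°W and v₂ plunges 44°→S40°W.
Cross product v₁ × v₂ gives the pole to the plane: n ∝ (-0.600, -0.105, 0.483).
Dip δ = arctan(|n_h|/n_z) = arctan(0.609/0.483) = 51.6°.
Dip direction = azimuth of (n_x, n_y) = atan2(-0.600, -0.105) = 260°.

true dip 52°, dip direction 260°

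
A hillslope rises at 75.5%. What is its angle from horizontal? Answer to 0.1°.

37.1°

tan θ = 75.5/100 = 0.7550
θ = arctan(0.7550) = 37.05°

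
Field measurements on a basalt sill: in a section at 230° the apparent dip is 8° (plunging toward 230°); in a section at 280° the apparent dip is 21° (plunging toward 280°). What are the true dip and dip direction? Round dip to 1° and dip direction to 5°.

true dip 22°, dip direction 300°

Represent each trace as a vector plunging at its apparent dip toward its trend (east-north-up frame): v₁ = (-0.759, -0.637, -0.139), v₂ = (-0.919, 0.162, -0.358).
n = v₁ × v₂ = (-0.251, 0.144, 0.708) (taken with n_z > 0).
True dip = arccos(n_z / |n|) = arccos(0.9259) = 22.2°.
Dip direction = atan2(-0.251, 0.144) = 300° (azimuth of n's horizontal projection).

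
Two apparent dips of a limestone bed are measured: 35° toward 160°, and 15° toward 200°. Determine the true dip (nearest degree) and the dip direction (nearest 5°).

true dip 39°, dip direction 130°

Represent each trace as a vector plunging at its apparent dip toward its trend (east-north-up frame): v₁ = (0.280, -0.770, -0.574), v₂ = (-0.330, -0.908, -0.259).
n = v₁ × v₂ = (0.321, -0.262, 0.509) (taken with n_z > 0).
tan δ = √(n_x²+n_y²)/n_z = 0.415/0.509, so δ = 39.2°.
Dip direction = azimuth of (n_x, n_y) = atan2(0.321, -0.262) = 129°.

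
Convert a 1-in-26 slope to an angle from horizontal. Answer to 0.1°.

2.2°

tan θ = 1/26 = 0.0385
θ = arctan(0.0385) = 2.20°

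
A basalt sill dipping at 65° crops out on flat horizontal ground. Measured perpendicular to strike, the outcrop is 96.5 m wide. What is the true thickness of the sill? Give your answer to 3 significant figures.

87.5 m

True thickness t = w · sin(dip) = 96.5 × sin 65°
t = 96.5 × 0.9063 = 87.459 m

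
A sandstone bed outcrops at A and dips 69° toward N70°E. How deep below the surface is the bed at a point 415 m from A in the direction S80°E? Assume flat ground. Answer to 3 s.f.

936 m

The hole lies 30° from the dip direction, so the down-dip offset is 415 × cos 30° = 359.40 m.
Depth = down-dip offset × tan(dip) = 359.40 × tan 69° = 359.40 × 2.6051
Depth = 936.27 m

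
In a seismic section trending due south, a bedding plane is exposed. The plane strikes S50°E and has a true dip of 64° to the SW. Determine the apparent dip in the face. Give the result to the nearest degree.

The section lies 50° from the strike.
tan α = tan 64° × sin 50° = 2.0503 × 0.7660 = 1.5706
α = arctan(1.5706) = 57.52°

58°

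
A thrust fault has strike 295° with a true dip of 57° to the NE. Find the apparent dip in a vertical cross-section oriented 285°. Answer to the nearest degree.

The strike is 295° and the section trends 285°; the acute angle between them is β = 10°.
tan(apparent dip) = tan 57° · sin 10° = 0.2674
apparent dip = arctan 0.2674 = 14.97°

15°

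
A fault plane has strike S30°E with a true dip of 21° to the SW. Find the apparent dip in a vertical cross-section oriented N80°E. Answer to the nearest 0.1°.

19.8°

Angle between strike (S30°E) and section (N80°E): β = 70°.
tan(apparent dip) = tan 21° · sin 70° = 0.3607
α = arctan(0.3607) = 19.84°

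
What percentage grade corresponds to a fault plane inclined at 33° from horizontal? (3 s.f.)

64.9%

grade % = 100 × tan 33° = 100 × 0.6494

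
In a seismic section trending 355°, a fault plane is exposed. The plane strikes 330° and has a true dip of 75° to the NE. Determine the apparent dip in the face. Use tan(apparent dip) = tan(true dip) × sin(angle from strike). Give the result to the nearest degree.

The strike is 330° and the section trends 355°; the acute angle between them is β = 25°.
tan α = tan 75° × sin 25° = 3.7321 × 0.4226 = 1.5772
apparent dip = arctan 1.5772 = 57.62°

58°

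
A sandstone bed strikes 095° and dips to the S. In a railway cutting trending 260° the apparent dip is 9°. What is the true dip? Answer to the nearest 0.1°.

β = acute angle between strike 095° and section 260° = 15°.
tan(true dip) = tan 9° / sin 15° = 0.6120
true dip = arctan 0.6120 = 31.46°

31.5°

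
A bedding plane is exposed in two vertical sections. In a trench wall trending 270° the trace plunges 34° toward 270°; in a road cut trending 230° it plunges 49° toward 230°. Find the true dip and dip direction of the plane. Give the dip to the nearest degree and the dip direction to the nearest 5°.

true dip 50°, dip direction 215°

The two traces are lines in the plane: v₁ = (sin 270°·cos 34°, cos 270°·cos 34°, −sin 34°), v₂ = (sin 230°·cos 49°, cos 230°·cos 49°, −sin 49°).
Cross product v₁ × v₂ gives the pole to the plane: n ∝ (-0.236, -0.345, 0.350).
Dip δ = arctan(|n_h|/n_z) = arctan(0.418/0.350) = 50.1°.
The horizontal component of n points toward azimuth atan2(n_x, n_y) = 214°, the dip direction.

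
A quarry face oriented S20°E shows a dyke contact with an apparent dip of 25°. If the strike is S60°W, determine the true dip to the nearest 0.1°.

The section is 80° from the strike.
tan(true dip) = tan 25° / sin 80° = 0.4735
δ = arctan(0.4735) = 25.34°

25.3°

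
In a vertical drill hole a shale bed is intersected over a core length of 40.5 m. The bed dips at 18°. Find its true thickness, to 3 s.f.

38.5 m

True thickness t = h · cos(dip) = 40.5 × cos 18°
t = 40.5 × 0.9511 = 38.518 m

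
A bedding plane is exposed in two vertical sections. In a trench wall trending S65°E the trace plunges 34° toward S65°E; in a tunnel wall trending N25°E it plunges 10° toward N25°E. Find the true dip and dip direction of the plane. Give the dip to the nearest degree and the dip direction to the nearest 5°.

The two traces are lines in the plane: v₁ = (sin 115°·cos 34°, cos 115°·cos 34°, −sin 34°), v₂ = (sin 25°·cos 10°, cos 25°·cos 10°, −sin 10°).
Cross product v₁ × v₂ gives the pole to the plane: n ∝ (0.560, -0.102, 0.816).
tan δ = √(n_x²+n_y²)/n_z = 0.569/0.816, so δ = 34.9°.
Dip direction = azimuth of (n_x, n_y) = atan2(0.560, -0.102) = 100°.

true dip 35°, dip direction 100°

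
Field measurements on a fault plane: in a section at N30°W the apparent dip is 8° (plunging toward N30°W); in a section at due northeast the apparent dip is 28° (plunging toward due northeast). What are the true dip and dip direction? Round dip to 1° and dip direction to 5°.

true dip 28°, dip direction 045°

Represent each trace as a vector plunging at its apparent dip toward its trend (east-north-up frame): v₁ = (-0.495, 0.858, -0.139), v₂ = (0.624, 0.624, -0.469).
The plane normal is n = v₁ × v₂ ∝ (0.316, 0.319, 0.845).
Dip δ = arctan(|n_h|/n_z) = arctan(0.449/0.845) = 28.0°.
Dip direction = atan2(0.316, 0.319) = 45° (azimuth of n's horizontal projection).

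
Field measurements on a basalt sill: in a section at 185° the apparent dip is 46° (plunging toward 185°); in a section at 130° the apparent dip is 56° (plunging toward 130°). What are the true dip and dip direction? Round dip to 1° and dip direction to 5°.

The two traces are lines in the plane: v₁ = (sin 185°·cos 46°, cos 185°·cos 46°, −sin 46°), v₂ = (sin 130°·cos 56°, cos 130°·cos 56°, −sin 56°).
The plane normal is n = v₁ × v₂ ∝ (0.315, -0.358, 0.318).
True dip = arccos(n_z / |n|) = arccos(0.5548) = 56.3°.
The horizontal component of n points toward azimuth atan2(n_x, n_y) = 139°, the dip direction.

true dip 56°, dip direction 140°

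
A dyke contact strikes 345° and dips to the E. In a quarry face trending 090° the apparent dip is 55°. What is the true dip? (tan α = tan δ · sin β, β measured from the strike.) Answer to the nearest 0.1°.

β = acute angle between strike 345° and section 090° = 75°.
tan(true dip) = tan 55° / sin 75° = 1.4785
δ = arctan(1.4785) = 55.93°

55.9°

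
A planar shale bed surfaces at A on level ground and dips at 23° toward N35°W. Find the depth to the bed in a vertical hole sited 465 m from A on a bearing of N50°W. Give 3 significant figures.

The hole lies 15° from the dip direction, so the down-dip offset is 465 × cos 15° = 449.16 m.
Depth = down-dip offset × tan(dip) = 449.16 × tan 23° = 449.16 × 0.4245
Depth = 190.66 m

191 m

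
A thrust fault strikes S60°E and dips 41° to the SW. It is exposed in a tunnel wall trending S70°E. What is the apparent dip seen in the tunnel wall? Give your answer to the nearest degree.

9°

Angle between strike (S60°E) and section (S70°E): β = 10°.
tan(apparent dip) = tan 41° · sin 10° = 0.1510
apparent dip = arctan 0.1510 = 8.58°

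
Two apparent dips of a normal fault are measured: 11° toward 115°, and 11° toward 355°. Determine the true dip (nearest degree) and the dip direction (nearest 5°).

true dip 21°, dip direction 055°

Each apparent-dip line lies in the plane. As unit vectors (x east, y north, z up), v₁ plunges 11°→115° and v₂ plunges 11°→355°.
n = v₁ × v₂ = (0.266, 0.186, 0.834) (taken with n_z > 0).
tan δ = √(n_x²+n_y²)/n_z = 0.324/0.834, so δ = 21.2°.
Dip direction = azimuth of (n_x, n_y) = atan2(0.266, 0.186) = 55°.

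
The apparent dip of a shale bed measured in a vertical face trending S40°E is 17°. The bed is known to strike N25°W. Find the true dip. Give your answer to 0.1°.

49.8°

The section is 15° from the strike.
tan δ = tan α / sin β = tan 17° / sin 15° = 0.3057 / 0.2588 = 1.1813
δ = arctan(1.1813) = 49.75°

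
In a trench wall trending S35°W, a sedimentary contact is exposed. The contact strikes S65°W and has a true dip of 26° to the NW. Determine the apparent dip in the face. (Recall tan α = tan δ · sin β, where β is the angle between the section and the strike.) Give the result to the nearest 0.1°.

The strike is S65°W and the section trends S35°W; the acute angle between them is β = 30°.
tan α = tan 26° × sin 30° = 0.4877 × 0.5000 = 0.2439
apparent dip = arctan 0.2439 = 13.71°

13.7°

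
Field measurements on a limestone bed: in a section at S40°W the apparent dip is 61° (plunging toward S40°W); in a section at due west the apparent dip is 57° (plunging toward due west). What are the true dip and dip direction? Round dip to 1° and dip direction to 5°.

true dip 62°, dip direction 235°

Each apparent-dip line lies in the plane. As unit vectors (x east, y north, z up), v₁ plunges 61°→S40°W and v₂ plunges 57°→due west.
n = v₁ × v₂ = (-0.311, -0.215, 0.202) (taken with n_z > 0).
Dip δ = arctan(|n_h|/n_z) = arctan(0.378/0.202) = 61.9°.
Dip direction = azimuth of (n_x, n_y) = atan2(-0.311, -0.215) = 235°.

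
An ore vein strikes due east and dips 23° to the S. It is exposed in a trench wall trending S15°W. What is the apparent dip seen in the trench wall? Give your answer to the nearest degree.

22°

The strike is due east and the section trends S15°W; the acute angle between them is β = 75°.
tan(apparent dip) = tan 23° · sin 75° = 0.4100
α = arctan(0.4100) = 22.29°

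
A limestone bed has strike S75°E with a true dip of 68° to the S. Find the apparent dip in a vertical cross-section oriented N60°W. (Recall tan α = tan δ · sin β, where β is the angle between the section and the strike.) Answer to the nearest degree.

33°

Angle between strike (S75°E) and section (N60°W): β = 15°.
tan(apparent dip) = tan 68° · sin 15° = 0.6406
apparent dip = arctan 0.6406 = 32.64°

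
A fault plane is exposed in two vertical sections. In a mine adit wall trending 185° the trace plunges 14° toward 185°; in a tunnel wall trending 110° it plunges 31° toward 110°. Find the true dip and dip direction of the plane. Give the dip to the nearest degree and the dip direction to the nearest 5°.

The two traces are lines in the plane: v₁ = (sin 185°·cos 14°, cos 185°·cos 14°, −sin 14°), v₂ = (sin 110°·cos 31°, cos 110°·cos 31°, −sin 31°).
Cross product v₁ × v₂ gives the pole to the plane: n ∝ (0.427, -0.238, 0.803).
True dip = arccos(n_z / |n|) = arccos(0.8542) = 31.3°.
The horizontal component of n points toward azimuth atan2(n_x, n_y) = 119°, the dip direction.

true dip 31°, dip direction 120°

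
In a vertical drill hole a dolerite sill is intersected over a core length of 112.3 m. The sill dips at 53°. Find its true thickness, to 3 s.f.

True thickness t = h · cos(dip) = 112.3 × cos 53°
t = 112.3 × 0.6018 = 67.584 m

67.6 m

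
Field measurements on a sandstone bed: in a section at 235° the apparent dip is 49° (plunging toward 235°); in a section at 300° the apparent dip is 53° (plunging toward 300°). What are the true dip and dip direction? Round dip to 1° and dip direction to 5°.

Represent each trace as a vector plunging at its apparent dip toward its trend (east-north-up frame): v₁ = (-0.537, -0.376, -0.755), v₂ = (-0.521, 0.301, -0.799).
Cross product v₁ × v₂ gives the pole to the plane: n ∝ (-0.528, 0.036, 0.358).
Dip δ = arctan(|n_h|/n_z) = arctan(0.529/0.358) = 55.9°.
Dip direction = azimuth of (n_x, n_y) = atan2(-0.528, 0.036) = 274°.

true dip 56°, dip direction 275°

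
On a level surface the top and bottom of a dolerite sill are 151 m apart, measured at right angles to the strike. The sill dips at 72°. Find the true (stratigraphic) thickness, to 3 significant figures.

144 m

True thickness t = w · sin(dip) = 151 × sin 72°
t = 151 × 0.9511 = 143.610 m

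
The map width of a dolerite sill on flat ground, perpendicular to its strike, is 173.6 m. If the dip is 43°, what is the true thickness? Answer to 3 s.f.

True thickness t = w · sin(dip) = 173.6 × sin 43°
t = 173.6 × 0.6820 = 118.395 m

118 m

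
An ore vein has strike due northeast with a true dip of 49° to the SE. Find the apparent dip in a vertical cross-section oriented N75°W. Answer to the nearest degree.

The section lies 60° from the strike.
tan(apparent dip) = tan 49° · sin 60° = 0.9962
α = arctan(0.9962) = 44.89°

45°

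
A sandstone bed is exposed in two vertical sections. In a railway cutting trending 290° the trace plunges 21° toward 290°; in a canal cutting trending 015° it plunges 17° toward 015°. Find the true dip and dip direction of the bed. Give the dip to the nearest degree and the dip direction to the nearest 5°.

Each apparent-dip line lies in the plane. As unit vectors (x east, y north, z up), v₁ plunges 21°→290° and v₂ plunges 17°→015°.
n = v₁ × v₂ = (-0.238, 0.345, 0.889) (taken with n_z > 0).
True dip = arccos(n_z / |n|) = arccos(0.9046) = 25.2°.
The horizontal component of n points toward azimuth atan2(n_x, n_y) = 325°, the dip direction.

true dip 25°, dip direction 325°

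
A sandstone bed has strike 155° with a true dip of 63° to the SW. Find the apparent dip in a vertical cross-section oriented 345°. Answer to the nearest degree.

Angle between strike (155°) and section (345°): β = 10°.
tan(apparent dip) = tan 63° · sin 10° = 0.3408
α = arctan(0.3408) = 18.82°

19°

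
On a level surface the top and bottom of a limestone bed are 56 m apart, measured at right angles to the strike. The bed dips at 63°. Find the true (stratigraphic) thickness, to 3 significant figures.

49.9 m

True thickness t = w · sin(dip) = 56 × sin 63°
t = 56 × 0.8910 = 49.896 m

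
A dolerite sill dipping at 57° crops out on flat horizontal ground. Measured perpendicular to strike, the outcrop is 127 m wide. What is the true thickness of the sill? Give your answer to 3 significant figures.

True thickness t = w · sin(dip) = 127 × sin 57°
t = 127 × 0.8387 = 106.511 m

107 m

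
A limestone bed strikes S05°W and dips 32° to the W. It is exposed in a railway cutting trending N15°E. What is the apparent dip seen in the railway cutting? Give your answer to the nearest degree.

6°

The strike is S05°W and the section trends N15°E; the acute angle between them is β = 10°.
tan α = tan 32° × sin 10° = 0.6249 × 0.1736 = 0.1085
α = arctan(0.1085) = 6.19°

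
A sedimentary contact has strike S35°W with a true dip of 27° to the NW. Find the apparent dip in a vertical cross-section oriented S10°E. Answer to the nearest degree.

Angle between strike (S35°W) and section (S10°E): β = 45°.
tan α = tan 27° × sin 45° = 0.5095 × 0.7071 = 0.3603
α = arctan(0.3603) = 19.81°

20°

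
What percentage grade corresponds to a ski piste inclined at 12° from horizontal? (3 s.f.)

21.3%

grade % = 100 × tan 12° = 100 × 0.2126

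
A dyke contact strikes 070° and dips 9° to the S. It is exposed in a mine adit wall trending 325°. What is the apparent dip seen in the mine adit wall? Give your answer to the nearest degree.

9°

The section lies 75° from the strike.
tan α = tan 9° × sin 75° = 0.1584 × 0.9659 = 0.1530
apparent dip = arctan 0.1530 = 8.70°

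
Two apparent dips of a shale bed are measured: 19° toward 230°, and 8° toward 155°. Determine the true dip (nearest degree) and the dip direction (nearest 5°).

Represent each trace as a vector plunging at its apparent dip toward its trend (east-north-up frame): v₁ = (-0.724, -0.608, -0.326), v₂ = (0.419, -0.897, -0.139).
n = v₁ × v₂ = (-0.208, -0.237, 0.904) (taken with n_z > 0).
tan δ = √(n_x²+n_y²)/n_z = 0.315/0.904, so δ = 19.2°.
Dip direction = atan2(-0.208, -0.237) = 221° (azimuth of n's horizontal projection).

true dip 19°, dip direction 220°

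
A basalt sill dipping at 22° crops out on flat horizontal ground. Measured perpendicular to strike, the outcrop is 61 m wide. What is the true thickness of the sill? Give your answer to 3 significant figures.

True thickness t = w · sin(dip) = 61 × sin 22°
t = 61 × 0.3746 = 22.851 m

22.9 m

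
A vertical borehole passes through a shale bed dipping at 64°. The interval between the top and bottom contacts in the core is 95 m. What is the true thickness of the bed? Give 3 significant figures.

41.6 m

True thickness t = h · cos(dip) = 95 × cos 64°
t = 95 × 0.4384 = 41.645 m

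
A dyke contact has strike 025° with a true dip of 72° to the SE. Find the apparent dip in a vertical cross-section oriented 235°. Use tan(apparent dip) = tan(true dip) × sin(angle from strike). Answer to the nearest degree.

57°

The strike is 025° and the section trends 235°; the acute angle between them is β = 30°.
tan α = tan 72° × sin 30° = 3.0777 × 0.5000 = 1.5388
apparent dip = arctan 1.5388 = 56.98°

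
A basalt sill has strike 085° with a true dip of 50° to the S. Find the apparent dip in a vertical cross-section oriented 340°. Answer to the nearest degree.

Angle between strike (085°) and section (340°): β = 75°.
tan(apparent dip) = tan 50° · sin 75° = 1.1511
apparent dip = arctan 1.1511 = 49.02°

49°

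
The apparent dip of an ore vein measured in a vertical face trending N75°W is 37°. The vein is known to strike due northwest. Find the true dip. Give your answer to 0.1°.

β = acute angle between strike due northwest and section N75°W = 30°.
tan(true dip) = tan 37° / sin 30° = 1.5071
δ = arctan(1.5071) = 56.43°

56.4°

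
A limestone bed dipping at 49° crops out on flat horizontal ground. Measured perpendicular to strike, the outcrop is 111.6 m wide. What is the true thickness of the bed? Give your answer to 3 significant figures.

84.2 m

True thickness t = w · sin(dip) = 111.6 × sin 49°
t = 111.6 × 0.7547 = 84.226 m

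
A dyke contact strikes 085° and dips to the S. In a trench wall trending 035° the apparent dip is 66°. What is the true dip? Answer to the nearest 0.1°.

71.2°

The section is 50° from the strike.
tan(true dip) = tan 66° / sin 50° = 2.9320
δ = arctan(2.9320) = 71.17°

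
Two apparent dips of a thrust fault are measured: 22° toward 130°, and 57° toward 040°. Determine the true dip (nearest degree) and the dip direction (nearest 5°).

Each apparent-dip line lies in the plane. As unit vectors (x east, y north, z up), v₁ plunges 22°→130° and v₂ plunges 57°→040°.
n = v₁ × v₂ = (0.656, 0.465, 0.505) (taken with n_z > 0).
tan δ = √(n_x²+n_y²)/n_z = 0.804/0.505, so δ = 57.9°.
Dip direction = atan2(0.656, 0.465) = 55° (azimuth of n's horizontal projection).

true dip 58°, dip direction 055°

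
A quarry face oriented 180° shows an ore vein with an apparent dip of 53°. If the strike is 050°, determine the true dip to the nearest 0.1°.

β = acute angle between strike 050° and section 180° = 50°.
tan δ = tan α / sin β = tan 53° / sin 50° = 1.3270 / 0.7660 = 1.7323
δ = arctan(1.7323) = 60.00°

60.0°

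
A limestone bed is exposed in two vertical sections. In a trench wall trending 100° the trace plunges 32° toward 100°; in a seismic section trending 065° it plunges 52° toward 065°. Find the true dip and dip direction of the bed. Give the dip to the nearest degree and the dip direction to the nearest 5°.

true dip 56°, dip direction 035°

Each apparent-dip line lies in the plane. As unit vectors (x east, y north, z up), v₁ plunges 32°→100° and v₂ plunges 52°→065°.
Cross product v₁ × v₂ gives the pole to the plane: n ∝ (0.254, 0.362, 0.299).
True dip = arccos(n_z / |n|) = arccos(0.5604) = 55.9°.
Dip direction = atan2(0.254, 0.362) = 35° (azimuth of n's horizontal projection).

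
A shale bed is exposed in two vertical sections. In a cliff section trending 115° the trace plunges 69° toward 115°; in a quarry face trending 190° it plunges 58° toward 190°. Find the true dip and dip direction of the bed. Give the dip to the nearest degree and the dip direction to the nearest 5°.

true dip 70°, dip direction 135°

Represent each trace as a vector plunging at its apparent dip toward its trend (east-north-up frame): v₁ = (0.325, -0.151, -0.934), v₂ = (-0.092, -0.522, -0.848).
n = v₁ × v₂ = (0.359, -0.361, 0.183) (taken with n_z > 0).
tan δ = √(n_x²+n_y²)/n_z = 0.509/0.183, so δ = 70.2°.
The horizontal component of n points toward azimuth atan2(n_x, n_y) = 135°, the dip direction.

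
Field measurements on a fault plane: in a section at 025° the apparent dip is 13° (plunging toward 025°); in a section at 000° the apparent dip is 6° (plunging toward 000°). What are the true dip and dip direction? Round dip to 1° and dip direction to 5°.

The two traces are lines in the plane: v₁ = (sin 25°·cos 13°, cos 25°·cos 13°, −sin 13°), v₂ = (sin 0°·cos 6°, cos 0°·cos 6°, −sin 6°).
n = v₁ × v₂ = (0.131, 0.043, 0.410) (taken with n_z > 0).
Dip δ = arctan(|n_h|/n_z) = arctan(0.138/0.410) = 18.7°.
Dip direction = azimuth of (n_x, n_y) = atan2(0.131, 0.043) = 72°.

true dip 19°, dip direction 070°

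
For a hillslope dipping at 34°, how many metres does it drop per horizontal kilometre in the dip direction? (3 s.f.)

675 m

drop per km = 1000 × tan 34° = 1000 × 0.6745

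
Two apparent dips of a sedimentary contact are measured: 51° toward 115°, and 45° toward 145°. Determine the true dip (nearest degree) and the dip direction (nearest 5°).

true dip 51°, dip direction 110°

The two traces are lines in the plane: v₁ = (sin 115°·cos 51°, cos 115°·cos 51°, −sin 51°), v₂ = (sin 145°·cos 45°, cos 145°·cos 45°, −sin 45°).
Cross product v₁ × v₂ gives the pole to the plane: n ∝ (0.262, -0.088, 0.222).
True dip = arccos(n_z / |n|) = arccos(0.6269) = 51.2°.
The horizontal component of n points toward azimuth atan2(n_x, n_y) = 109°, the dip direction.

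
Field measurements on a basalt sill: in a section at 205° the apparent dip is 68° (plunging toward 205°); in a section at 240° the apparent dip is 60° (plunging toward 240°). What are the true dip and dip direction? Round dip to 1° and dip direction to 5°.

true dip 68°, dip direction 195°

The two traces are lines in the plane: v₁ = (sin 205°·cos 68°, cos 205°·cos 68°, −sin 68°), v₂ = (sin 240°·cos 60°, cos 240°·cos 60°, −sin 60°).
Cross product v₁ × v₂ gives the pole to the plane: n ∝ (-0.062, -0.264, 0.107).
Dip δ = arctan(|n_h|/n_z) = arctan(0.272/0.107) = 68.4°.
Dip direction = azimuth of (n_x, n_y) = atan2(-0.062, -0.264) = 193°.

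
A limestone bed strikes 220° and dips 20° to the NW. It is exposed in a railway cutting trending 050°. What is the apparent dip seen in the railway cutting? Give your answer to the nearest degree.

The section lies 10° from the strike.
tan(apparent dip) = tan 20° · sin 10° = 0.0632
apparent dip = arctan 0.0632 = 3.62°

4°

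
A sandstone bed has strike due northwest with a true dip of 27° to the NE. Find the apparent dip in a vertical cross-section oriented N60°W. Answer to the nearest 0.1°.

The strike is due northwest and the section trends N60°W; the acute angle between them is β = 15°.
tan(apparent dip) = tan 27° · sin 15° = 0.1319
α = arctan(0.1319) = 7.51°

7.5°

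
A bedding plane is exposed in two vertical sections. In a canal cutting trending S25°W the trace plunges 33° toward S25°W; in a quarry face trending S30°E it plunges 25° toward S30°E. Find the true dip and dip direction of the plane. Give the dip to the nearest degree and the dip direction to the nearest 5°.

The two traces are lines in the plane: v₁ = (sin 205°·cos 33°, cos 205°·cos 33°, −sin 33°), v₂ = (sin 150°·cos 25°, cos 150°·cos 25°, −sin 25°).
The plane normal is n = v₁ × v₂ ∝ (-0.106, -0.397, 0.623).
True dip = arccos(n_z / |n|) = arccos(0.8348) = 33.4°.
Dip direction = azimuth of (n_x, n_y) = atan2(-0.106, -0.397) = 195°.

true dip 33°, dip direction 195°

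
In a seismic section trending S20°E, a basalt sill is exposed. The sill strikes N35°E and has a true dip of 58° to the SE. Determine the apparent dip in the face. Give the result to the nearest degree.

The section lies 55° from the strike.
tan α = tan 58° × sin 55° = 1.6003 × 0.8192 = 1.3109
α = arctan(1.3109) = 52.66°

53°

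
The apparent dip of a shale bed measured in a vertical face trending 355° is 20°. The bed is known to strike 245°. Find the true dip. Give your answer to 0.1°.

The section is 70° from the strike.
tan δ = tan α / sin β = tan 20° / sin 70° = 0.3640 / 0.9397 = 0.3873
δ = arctan(0.3873) = 21.17°

21.2°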